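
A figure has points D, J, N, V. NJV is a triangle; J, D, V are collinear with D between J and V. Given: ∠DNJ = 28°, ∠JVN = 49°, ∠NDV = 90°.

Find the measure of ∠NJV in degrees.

∠NJV = 62°

1. ∠JDN = 90°  [linear pair at D on JV]
2. ∠DJN = 62°  [△NJD]
3. ∠NJV = 62°  [D on ray JV]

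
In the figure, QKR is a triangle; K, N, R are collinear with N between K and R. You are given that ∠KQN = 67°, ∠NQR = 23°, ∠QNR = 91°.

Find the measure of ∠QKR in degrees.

1. ∠KNQ = 89°  [linear pair at N on KR]
2. ∠NKQ = 24°  [△QKN]
3. ∠QKR = 24°  [N on ray KR]

∠QKR = 24°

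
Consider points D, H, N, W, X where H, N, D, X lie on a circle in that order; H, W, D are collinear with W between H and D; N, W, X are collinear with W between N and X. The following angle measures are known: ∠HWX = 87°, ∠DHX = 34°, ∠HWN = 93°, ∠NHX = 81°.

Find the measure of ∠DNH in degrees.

1. ∠DWN = 87°  [vertical angles at W]
2. ∠HXN = 59°  [△HWX]
3. ∠DNX = 34°  [same arc DX]
4. ∠HNX = 40°  [△HNX]
5. ∠HDN = 59°  [△NWD]
6. ∠DHN = 47°  [△HWN]
7. ∠DNH = 74°  [△HND]

∠DNH = 74°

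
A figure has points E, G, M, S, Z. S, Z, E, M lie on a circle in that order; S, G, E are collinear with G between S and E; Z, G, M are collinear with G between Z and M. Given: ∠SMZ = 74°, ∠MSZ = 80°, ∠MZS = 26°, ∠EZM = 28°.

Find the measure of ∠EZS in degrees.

∠EZS = 54°

1. ∠MES = 26°  [same arc SM]
2. ∠ESM = 28°  [same arc EM]
3. ∠EMS = 126°  [△SEM]
4. ∠EZS = 54°  [cyclic SZEM, opposite ∠Z+∠M]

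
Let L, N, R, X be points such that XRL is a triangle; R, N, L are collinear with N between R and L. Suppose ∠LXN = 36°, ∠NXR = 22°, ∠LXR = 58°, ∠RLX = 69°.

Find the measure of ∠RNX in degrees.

1. ∠LRX = 53°  [△XRL]
2. ∠NRX = 53°  [N on ray RL]
3. ∠RNX = 105°  [△XRN]

∠RNX = 105°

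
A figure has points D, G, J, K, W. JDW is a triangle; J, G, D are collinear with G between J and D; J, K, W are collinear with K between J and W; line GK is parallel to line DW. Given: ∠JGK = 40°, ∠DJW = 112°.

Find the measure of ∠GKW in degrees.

1. ∠JDW = 40°  [GK∥DW, corresponding at G]
2. ∠DWJ = 28°  [△JDW]
3. ∠GKJ = 28°  [GK∥DW, corresponding at K]
4. ∠GKW = 152°  [linear pair at K on JW]

∠GKW = 152°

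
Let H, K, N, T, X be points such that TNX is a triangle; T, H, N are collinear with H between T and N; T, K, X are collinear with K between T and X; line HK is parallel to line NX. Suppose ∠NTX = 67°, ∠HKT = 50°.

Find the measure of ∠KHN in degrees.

∠KHN = 117°

1. ∠HTK = 67°  [H on TN, K on TX]
2. ∠KHT = 63°  [△THK]
3. ∠KHN = 117°  [linear pair at H on TN]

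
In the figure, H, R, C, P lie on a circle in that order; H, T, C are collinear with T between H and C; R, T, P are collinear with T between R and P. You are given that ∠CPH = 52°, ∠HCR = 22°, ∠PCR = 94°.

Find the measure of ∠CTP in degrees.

∠CTP = 78°

1. ∠CRH = 128°  [cyclic HRCP, opposite ∠R+∠P]
2. ∠HPR = 22°  [same arc HR]
3. ∠CHR = 30°  [△HRC]
4. ∠PHR = 86°  [cyclic HRCP, opposite ∠H+∠C]
5. ∠HRP = 72°  [△HRP]
6. ∠CPR = 30°  [same arc RC]
7. ∠HCP = 72°  [same arc HP]
8. ∠CTP = 78°  [△CTP]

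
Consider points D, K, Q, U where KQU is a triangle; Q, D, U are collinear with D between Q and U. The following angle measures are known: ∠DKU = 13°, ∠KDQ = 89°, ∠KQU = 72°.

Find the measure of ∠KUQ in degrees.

∠KUQ = 76°

1. ∠KDU = 91°  [linear pair at D on QU]
2. ∠DUK = 76°  [△KDU]
3. ∠KUQ = 76°  [D on ray UQ]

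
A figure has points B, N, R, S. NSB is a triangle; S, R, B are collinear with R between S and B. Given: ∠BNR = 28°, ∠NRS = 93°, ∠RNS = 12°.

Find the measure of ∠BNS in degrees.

1. ∠NSR = 75°  [△NSR]
2. ∠BRN = 87°  [linear pair at R on SB]
3. ∠BSN = 75°  [R on ray SB]
4. ∠NBR = 65°  [△NRB]
5. ∠NBS = 65°  [R on ray BS]
6. ∠BNS = 40°  [△NSB]

∠BNS = 40°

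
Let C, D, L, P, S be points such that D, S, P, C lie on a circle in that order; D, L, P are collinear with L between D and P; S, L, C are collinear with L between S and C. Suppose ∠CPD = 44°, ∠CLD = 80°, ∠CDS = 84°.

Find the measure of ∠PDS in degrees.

1. ∠CSD = 44°  [same arc DC]
2. ∠PLS = 80°  [vertical angles at L]
3. ∠DLS = 100°  [linear pair at L on DP]
4. ∠PDS = 36°  [△DLS]

∠PDS = 36°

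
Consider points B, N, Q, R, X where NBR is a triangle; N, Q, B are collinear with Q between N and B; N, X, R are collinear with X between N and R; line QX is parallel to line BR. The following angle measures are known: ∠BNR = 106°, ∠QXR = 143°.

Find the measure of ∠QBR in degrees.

∠QBR = 37°

1. ∠QNX = 106°  [Q on NB, X on NR]
2. ∠NXQ = 37°  [linear pair at X on NR]
3. ∠NQX = 37°  [△NQX]
4. ∠BQX = 143°  [linear pair at Q on NB]
5. ∠QBR = 37°  [QX∥BR, co-interior at B–Q]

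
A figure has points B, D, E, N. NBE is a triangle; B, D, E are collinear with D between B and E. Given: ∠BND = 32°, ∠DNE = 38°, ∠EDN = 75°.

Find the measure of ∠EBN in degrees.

1. ∠BDN = 105°  [linear pair at D on BE]
2. ∠DBN = 43°  [△NBD]
3. ∠EBN = 43°  [D on ray BE]

∠EBN = 43°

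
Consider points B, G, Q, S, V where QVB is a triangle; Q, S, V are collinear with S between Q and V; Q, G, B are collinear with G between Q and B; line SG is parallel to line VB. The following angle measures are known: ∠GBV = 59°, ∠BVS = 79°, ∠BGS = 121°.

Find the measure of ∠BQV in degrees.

∠BQV = 42°

1. ∠QBV = 59°  [G on ray BQ]
2. ∠BVQ = 79°  [S on ray VQ]
3. ∠BQV = 42°  [△QVB]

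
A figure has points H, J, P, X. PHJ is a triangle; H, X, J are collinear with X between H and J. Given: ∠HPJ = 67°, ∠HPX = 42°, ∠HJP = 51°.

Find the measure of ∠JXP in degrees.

1. ∠JHP = 62°  [△PHJ]
2. ∠PHX = 62°  [X on ray HJ]
3. ∠HXP = 76°  [△PHX]
4. ∠JXP = 104°  [linear pair at X on HJ]

∠JXP = 104°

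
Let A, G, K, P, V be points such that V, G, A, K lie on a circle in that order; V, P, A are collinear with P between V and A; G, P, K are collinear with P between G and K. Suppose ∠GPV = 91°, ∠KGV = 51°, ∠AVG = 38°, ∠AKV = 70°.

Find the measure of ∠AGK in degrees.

∠AGK = 59°

1. ∠KAV = 51°  [same arc VK]
2. ∠AVK = 59°  [△VAK]
3. ∠AGK = 59°  [same arc AK]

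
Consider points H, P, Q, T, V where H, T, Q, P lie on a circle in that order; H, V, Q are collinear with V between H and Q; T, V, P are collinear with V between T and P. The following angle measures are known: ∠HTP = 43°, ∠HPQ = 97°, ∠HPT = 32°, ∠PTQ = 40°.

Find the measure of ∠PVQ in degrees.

1. ∠HQP = 43°  [same arc HP]
2. ∠PHQ = 40°  [△HQP]
3. ∠HVP = 108°  [△HVP]
4. ∠PVQ = 72°  [linear pair at V on HQ]

∠PVQ = 72°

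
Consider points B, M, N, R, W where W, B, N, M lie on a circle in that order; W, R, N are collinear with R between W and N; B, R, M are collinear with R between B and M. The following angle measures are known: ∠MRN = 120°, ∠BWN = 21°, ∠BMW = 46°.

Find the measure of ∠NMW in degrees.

∠NMW = 67°

1. ∠MRW = 60°  [linear pair at R on WN]
2. ∠BMN = 21°  [same arc BN]
3. ∠MWN = 74°  [△WRM]
4. ∠MNW = 39°  [△NRM]
5. ∠NMW = 67°  [△WNM]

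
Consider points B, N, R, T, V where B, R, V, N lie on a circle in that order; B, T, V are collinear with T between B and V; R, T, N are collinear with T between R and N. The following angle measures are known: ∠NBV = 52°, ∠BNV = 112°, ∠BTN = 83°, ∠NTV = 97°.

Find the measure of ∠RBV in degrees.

1. ∠NRV = 52°  [same arc VN]
2. ∠BRV = 68°  [cyclic BRVN, opposite ∠R+∠N]
3. ∠RTV = 83°  [vertical angles at T]
4. ∠BVR = 45°  [△RTV]
5. ∠RBV = 67°  [△BRV]

∠RBV = 67°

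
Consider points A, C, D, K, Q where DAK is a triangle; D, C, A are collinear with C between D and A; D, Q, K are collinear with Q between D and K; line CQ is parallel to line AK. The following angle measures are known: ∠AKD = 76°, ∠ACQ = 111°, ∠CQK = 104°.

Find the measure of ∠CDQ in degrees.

∠CDQ = 35°

1. ∠CQD = 76°  [CQ∥AK, corresponding at Q]
2. ∠DCQ = 69°  [linear pair at C on DA]
3. ∠CDQ = 35°  [△DCQ]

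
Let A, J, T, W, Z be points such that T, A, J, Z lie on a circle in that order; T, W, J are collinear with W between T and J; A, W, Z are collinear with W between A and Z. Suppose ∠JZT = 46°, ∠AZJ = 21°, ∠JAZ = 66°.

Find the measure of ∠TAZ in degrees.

∠TAZ = 68°

1. ∠JAT = 134°  [cyclic TAJZ, opposite ∠A+∠Z]
2. ∠ATJ = 21°  [same arc AJ]
3. ∠AJZ = 93°  [△AJZ]
4. ∠AJT = 25°  [△TAJ]
5. ∠ATZ = 87°  [cyclic TAJZ, opposite ∠T+∠J]
6. ∠AZT = 25°  [same arc TA]
7. ∠TAZ = 68°  [△TAZ]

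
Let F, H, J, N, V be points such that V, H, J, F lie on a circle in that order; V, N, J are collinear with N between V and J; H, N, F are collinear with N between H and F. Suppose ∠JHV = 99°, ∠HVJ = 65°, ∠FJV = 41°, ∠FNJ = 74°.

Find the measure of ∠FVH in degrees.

∠FVH = 123°

1. ∠HJV = 16°  [△VHJ]
2. ∠FHV = 41°  [same arc VF]
3. ∠HFV = 16°  [same arc VH]
4. ∠FVH = 123°  [△VHF]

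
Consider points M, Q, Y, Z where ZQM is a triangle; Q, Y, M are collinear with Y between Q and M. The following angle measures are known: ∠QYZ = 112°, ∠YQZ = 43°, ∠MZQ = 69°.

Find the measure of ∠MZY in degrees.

∠MZY = 44°

1. ∠MYZ = 68°  [linear pair at Y on QM]
2. ∠MQZ = 43°  [Y on ray QM]
3. ∠QMZ = 68°  [△ZQM]
4. ∠YMZ = 68°  [Y on ray MQ]
5. ∠MZY = 44°  [△ZYM]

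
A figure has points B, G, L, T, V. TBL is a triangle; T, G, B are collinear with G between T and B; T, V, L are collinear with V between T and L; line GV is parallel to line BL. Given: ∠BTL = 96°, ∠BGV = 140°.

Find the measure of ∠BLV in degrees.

1. ∠GTV = 96°  [G on TB, V on TL]
2. ∠TGV = 40°  [linear pair at G on TB]
3. ∠GVT = 44°  [△TGV]
4. ∠GVL = 136°  [linear pair at V on TL]
5. ∠BLV = 44°  [GV∥BL, co-interior at L–V]

∠BLV = 44°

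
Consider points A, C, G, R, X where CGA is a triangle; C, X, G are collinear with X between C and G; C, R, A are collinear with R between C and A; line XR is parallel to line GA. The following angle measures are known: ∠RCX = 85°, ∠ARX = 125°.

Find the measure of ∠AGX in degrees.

∠AGX = 40°

1. ∠CRX = 55°  [linear pair at R on CA]
2. ∠CXR = 40°  [△CXR]
3. ∠GXR = 140°  [linear pair at X on CG]
4. ∠AGX = 40°  [XR∥GA, co-interior at G–X]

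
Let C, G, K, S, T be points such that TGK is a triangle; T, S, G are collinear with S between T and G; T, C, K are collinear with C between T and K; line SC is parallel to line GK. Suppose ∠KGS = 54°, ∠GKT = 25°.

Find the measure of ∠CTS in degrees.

∠CTS = 101°

1. ∠KGT = 54°  [S on ray GT]
2. ∠GTK = 101°  [△TGK]
3. ∠CTS = 101°  [S on TG, C on TK]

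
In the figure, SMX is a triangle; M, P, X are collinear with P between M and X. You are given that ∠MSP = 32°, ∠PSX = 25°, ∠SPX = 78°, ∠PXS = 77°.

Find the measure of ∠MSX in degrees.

∠MSX = 57°

1. ∠MPS = 102°  [linear pair at P on MX]
2. ∠MXS = 77°  [P on ray XM]
3. ∠PMS = 46°  [△SMP]
4. ∠SMX = 46°  [P on ray MX]
5. ∠MSX = 57°  [△SMX]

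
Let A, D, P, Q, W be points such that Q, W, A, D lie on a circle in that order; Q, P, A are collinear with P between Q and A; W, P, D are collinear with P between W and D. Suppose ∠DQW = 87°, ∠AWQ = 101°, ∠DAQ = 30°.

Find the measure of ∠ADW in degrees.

1. ∠DAW = 93°  [cyclic QWAD, opposite ∠Q+∠A]
2. ∠ADQ = 79°  [cyclic QWAD, opposite ∠W+∠D]
3. ∠AQD = 71°  [△QAD]
4. ∠AWD = 71°  [same arc AD]
5. ∠ADW = 16°  [△WAD]

∠ADW = 16°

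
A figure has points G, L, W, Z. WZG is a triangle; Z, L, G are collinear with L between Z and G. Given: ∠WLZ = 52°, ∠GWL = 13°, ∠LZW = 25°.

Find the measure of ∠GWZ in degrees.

1. ∠GLW = 128°  [linear pair at L on ZG]
2. ∠LGW = 39°  [△WLG]
3. ∠GZW = 25°  [L on ray ZG]
4. ∠WGZ = 39°  [L on ray GZ]
5. ∠GWZ = 116°  [△WZG]

∠GWZ = 116°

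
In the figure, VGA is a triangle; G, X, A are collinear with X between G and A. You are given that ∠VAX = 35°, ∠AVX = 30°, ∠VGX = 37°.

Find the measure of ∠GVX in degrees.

∠GVX = 78°

1. ∠AXV = 115°  [△VXA]
2. ∠GXV = 65°  [linear pair at X on GA]
3. ∠GVX = 78°  [△VGX]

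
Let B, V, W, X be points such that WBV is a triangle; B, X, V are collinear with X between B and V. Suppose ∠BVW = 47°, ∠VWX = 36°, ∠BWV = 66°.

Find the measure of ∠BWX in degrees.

∠BWX = 30°

1. ∠VBW = 67°  [△WBV]
2. ∠WVX = 47°  [X on ray VB]
3. ∠VXW = 97°  [△WXV]
4. ∠WBX = 67°  [X on ray BV]
5. ∠BXW = 83°  [linear pair at X on BV]
6. ∠BWX = 30°  [△WBX]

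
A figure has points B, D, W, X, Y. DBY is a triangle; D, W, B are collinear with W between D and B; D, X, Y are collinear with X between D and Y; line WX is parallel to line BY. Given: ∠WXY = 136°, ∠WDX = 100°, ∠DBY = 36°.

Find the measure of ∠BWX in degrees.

∠BWX = 144°

1. ∠DXW = 44°  [linear pair at X on DY]
2. ∠DWX = 36°  [△DWX]
3. ∠BWX = 144°  [linear pair at W on DB]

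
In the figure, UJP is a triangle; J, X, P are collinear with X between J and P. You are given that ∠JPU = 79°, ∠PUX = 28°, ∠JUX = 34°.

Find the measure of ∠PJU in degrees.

∠PJU = 39°

1. ∠UPX = 79°  [X on ray PJ]
2. ∠PXU = 73°  [△UXP]
3. ∠JXU = 107°  [linear pair at X on JP]
4. ∠UJX = 39°  [△UJX]
5. ∠PJU = 39°  [X on ray JP]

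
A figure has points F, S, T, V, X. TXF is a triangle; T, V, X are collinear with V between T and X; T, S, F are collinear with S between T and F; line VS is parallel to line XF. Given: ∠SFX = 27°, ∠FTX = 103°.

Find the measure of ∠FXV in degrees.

1. ∠TFX = 27°  [S on ray FT]
2. ∠FXT = 50°  [△TXF]
3. ∠FXV = 50°  [V on ray XT]

∠FXV = 50°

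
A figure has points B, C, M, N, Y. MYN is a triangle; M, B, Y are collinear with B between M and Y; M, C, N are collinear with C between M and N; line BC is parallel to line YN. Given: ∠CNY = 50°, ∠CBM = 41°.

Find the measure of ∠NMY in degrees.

1. ∠MNY = 50°  [C on ray NM]
2. ∠MYN = 41°  [BC∥YN, corresponding at B]
3. ∠NMY = 89°  [△MYN]

∠NMY = 89°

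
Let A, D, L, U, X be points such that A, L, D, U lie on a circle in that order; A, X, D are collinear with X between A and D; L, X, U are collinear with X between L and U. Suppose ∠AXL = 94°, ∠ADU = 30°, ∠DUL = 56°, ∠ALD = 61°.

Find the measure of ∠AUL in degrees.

∠AUL = 63°

1. ∠DAL = 56°  [same arc LD]
2. ∠ADL = 63°  [△ALD]
3. ∠AUL = 63°  [same arc AL]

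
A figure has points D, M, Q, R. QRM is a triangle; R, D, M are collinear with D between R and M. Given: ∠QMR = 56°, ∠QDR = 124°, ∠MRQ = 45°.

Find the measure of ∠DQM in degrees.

1. ∠DMQ = 56°  [D on ray MR]
2. ∠MDQ = 56°  [linear pair at D on RM]
3. ∠DQM = 68°  [△QDM]

∠DQM = 68°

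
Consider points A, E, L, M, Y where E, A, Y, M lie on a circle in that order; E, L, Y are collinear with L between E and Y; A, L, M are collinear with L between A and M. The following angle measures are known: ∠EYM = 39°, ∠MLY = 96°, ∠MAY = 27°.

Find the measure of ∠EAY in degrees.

1. ∠MEY = 27°  [same arc YM]
2. ∠EMY = 114°  [△EYM]
3. ∠EAY = 66°  [cyclic EAYM, opposite ∠A+∠M]

∠EAY = 66°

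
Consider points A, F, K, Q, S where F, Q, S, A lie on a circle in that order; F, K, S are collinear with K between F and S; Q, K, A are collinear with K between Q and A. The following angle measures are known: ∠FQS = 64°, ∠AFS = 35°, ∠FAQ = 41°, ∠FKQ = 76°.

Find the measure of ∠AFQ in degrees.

1. ∠FAS = 116°  [cyclic FQSA, opposite ∠Q+∠A]
2. ∠ASF = 29°  [△FSA]
3. ∠AQF = 29°  [same arc FA]
4. ∠AFQ = 110°  [△FQA]

∠AFQ = 110°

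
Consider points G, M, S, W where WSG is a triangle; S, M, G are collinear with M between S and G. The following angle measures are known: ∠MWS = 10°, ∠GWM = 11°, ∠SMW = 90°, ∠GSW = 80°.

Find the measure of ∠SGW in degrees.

∠SGW = 79°

1. ∠GMW = 90°  [linear pair at M on SG]
2. ∠MGW = 79°  [△WMG]
3. ∠SGW = 79°  [M on ray GS]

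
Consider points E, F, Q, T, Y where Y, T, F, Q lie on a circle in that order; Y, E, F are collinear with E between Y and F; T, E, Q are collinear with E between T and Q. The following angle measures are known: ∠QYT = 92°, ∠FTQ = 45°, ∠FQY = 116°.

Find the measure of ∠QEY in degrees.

∠QEY = 66°

1. ∠QFT = 88°  [cyclic YTFQ, opposite ∠Y+∠F]
2. ∠FYQ = 45°  [same arc FQ]
3. ∠FQT = 47°  [△TFQ]
4. ∠QFY = 19°  [△YFQ]
5. ∠FEQ = 114°  [△FEQ]
6. ∠QEY = 66°  [linear pair at E on YF]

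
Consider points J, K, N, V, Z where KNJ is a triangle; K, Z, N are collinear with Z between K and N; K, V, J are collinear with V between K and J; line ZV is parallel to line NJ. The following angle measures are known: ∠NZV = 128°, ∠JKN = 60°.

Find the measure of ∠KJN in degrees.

∠KJN = 68°

1. ∠KZV = 52°  [linear pair at Z on KN]
2. ∠VKZ = 60°  [Z on KN, V on KJ]
3. ∠KVZ = 68°  [△KZV]
4. ∠KJN = 68°  [ZV∥NJ, corresponding at V]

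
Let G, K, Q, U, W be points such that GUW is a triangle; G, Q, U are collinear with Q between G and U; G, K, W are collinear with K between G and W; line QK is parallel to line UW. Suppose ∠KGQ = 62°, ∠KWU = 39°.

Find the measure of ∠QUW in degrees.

1. ∠UGW = 62°  [Q on GU, K on GW]
2. ∠GWU = 39°  [K on ray WG]
3. ∠GUW = 79°  [△GUW]
4. ∠QUW = 79°  [Q on ray UG]

∠QUW = 79°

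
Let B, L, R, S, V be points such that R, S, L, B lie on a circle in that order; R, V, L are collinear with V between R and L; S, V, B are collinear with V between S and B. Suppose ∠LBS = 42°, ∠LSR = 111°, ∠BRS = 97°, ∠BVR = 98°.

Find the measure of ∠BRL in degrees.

∠BRL = 55°

1. ∠LRS = 42°  [same arc SL]
2. ∠RLS = 27°  [△RSL]
3. ∠RBS = 27°  [same arc RS]
4. ∠BRL = 55°  [△RVB]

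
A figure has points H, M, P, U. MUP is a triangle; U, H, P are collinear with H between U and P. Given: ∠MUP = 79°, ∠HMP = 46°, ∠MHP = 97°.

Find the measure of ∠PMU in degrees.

1. ∠HPM = 37°  [△MHP]
2. ∠MPU = 37°  [H on ray PU]
3. ∠PMU = 64°  [△MUP]

∠PMU = 64°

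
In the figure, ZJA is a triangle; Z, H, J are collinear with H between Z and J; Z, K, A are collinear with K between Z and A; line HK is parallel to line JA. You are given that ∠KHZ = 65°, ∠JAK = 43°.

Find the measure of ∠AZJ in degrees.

∠AZJ = 72°

1. ∠AJZ = 65°  [HK∥JA, corresponding at H]
2. ∠JAZ = 43°  [K on ray AZ]
3. ∠AZJ = 72°  [△ZJA]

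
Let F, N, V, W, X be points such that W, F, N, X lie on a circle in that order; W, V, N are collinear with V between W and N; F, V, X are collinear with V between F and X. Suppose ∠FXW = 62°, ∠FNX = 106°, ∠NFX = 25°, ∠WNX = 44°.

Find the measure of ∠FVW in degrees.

1. ∠FNW = 62°  [same arc WF]
2. ∠FVN = 93°  [△FVN]
3. ∠FVW = 87°  [linear pair at V on WN]

∠FVW = 87°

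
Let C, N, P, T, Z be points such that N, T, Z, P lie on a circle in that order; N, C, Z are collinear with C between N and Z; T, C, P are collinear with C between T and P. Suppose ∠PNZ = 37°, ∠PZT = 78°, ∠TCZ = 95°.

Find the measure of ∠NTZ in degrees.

∠NTZ = 67°

1. ∠PTZ = 37°  [same arc ZP]
2. ∠TPZ = 65°  [△TZP]
3. ∠NZT = 48°  [△TCZ]
4. ∠TNZ = 65°  [same arc TZ]
5. ∠NTZ = 67°  [△NTZ]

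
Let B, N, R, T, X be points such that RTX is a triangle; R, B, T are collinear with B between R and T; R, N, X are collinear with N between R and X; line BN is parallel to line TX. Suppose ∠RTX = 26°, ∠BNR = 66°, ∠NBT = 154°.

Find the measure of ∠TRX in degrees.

∠TRX = 88°

1. ∠NBR = 26°  [BN∥TX, corresponding at B]
2. ∠BRN = 88°  [△RBN]
3. ∠TRX = 88°  [B on RT, N on RX]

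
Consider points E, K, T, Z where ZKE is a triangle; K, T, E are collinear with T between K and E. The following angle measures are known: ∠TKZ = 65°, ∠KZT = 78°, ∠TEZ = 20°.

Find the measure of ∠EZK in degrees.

1. ∠EKZ = 65°  [T on ray KE]
2. ∠KEZ = 20°  [T on ray EK]
3. ∠EZK = 95°  [△ZKE]

∠EZK = 95°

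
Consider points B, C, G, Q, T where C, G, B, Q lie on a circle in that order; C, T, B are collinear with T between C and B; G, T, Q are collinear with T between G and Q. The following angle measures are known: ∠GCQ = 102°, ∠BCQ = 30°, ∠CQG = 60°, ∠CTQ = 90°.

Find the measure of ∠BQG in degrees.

∠BQG = 72°

1. ∠GBQ = 78°  [cyclic CGBQ, opposite ∠C+∠B]
2. ∠BGQ = 30°  [same arc BQ]
3. ∠BQG = 72°  [△GBQ]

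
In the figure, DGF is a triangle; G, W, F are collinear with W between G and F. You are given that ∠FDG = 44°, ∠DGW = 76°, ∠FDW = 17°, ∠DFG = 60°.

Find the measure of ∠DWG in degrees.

∠DWG = 77°

1. ∠DFW = 60°  [W on ray FG]
2. ∠DWF = 103°  [△DWF]
3. ∠DWG = 77°  [linear pair at W on GF]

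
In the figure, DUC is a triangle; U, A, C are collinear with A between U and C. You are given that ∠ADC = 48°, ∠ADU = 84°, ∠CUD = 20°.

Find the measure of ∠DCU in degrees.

1. ∠AUD = 20°  [A on ray UC]
2. ∠DAU = 76°  [△DUA]
3. ∠CAD = 104°  [linear pair at A on UC]
4. ∠ACD = 28°  [△DAC]
5. ∠DCU = 28°  [A on ray CU]

∠DCU = 28°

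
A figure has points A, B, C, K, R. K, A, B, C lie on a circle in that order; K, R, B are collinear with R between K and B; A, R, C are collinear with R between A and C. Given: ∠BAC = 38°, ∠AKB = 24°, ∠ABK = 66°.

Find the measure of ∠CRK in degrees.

1. ∠BKC = 38°  [same arc BC]
2. ∠ACK = 66°  [same arc KA]
3. ∠CRK = 76°  [△KRC]

∠CRK = 76°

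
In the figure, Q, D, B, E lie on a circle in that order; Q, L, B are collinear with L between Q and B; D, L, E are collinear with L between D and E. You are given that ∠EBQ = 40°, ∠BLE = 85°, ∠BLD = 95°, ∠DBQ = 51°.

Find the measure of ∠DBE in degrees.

1. ∠BED = 55°  [△BLE]
2. ∠BDE = 34°  [△DLB]
3. ∠DBE = 91°  [△DBE]

∠DBE = 91°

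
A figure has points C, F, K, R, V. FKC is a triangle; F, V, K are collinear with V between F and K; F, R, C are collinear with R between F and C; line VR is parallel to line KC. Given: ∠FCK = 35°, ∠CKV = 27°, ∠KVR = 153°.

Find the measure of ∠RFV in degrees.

1. ∠FRV = 35°  [VR∥KC, corresponding at R]
2. ∠FVR = 27°  [linear pair at V on FK]
3. ∠RFV = 118°  [△FVR]

∠RFV = 118°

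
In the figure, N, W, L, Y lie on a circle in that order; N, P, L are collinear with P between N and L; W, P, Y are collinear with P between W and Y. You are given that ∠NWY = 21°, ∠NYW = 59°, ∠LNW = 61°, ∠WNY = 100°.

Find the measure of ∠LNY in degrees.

∠LNY = 39°

1. ∠NPW = 98°  [△NPW]
2. ∠NLW = 59°  [same arc NW]
3. ∠LPW = 82°  [linear pair at P on NL]
4. ∠LWY = 39°  [△WPL]
5. ∠LNY = 39°  [same arc LY]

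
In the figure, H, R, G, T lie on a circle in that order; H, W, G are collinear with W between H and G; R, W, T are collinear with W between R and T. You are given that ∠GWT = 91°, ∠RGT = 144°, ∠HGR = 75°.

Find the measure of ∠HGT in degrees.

∠HGT = 69°

1. ∠RHT = 36°  [cyclic HRGT, opposite ∠H+∠G]
2. ∠HTR = 75°  [same arc HR]
3. ∠HRT = 69°  [△HRT]
4. ∠HGT = 69°  [same arc HT]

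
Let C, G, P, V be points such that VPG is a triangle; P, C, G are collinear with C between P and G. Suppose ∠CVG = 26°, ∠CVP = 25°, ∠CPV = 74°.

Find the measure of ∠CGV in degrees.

∠CGV = 55°

1. ∠PCV = 81°  [△VPC]
2. ∠GCV = 99°  [linear pair at C on PG]
3. ∠CGV = 55°  [△VCG]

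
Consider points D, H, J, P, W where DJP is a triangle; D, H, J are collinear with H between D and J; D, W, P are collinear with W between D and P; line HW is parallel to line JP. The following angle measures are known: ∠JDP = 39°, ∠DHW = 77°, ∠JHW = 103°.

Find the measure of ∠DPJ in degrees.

1. ∠HDW = 39°  [H on DJ, W on DP]
2. ∠DWH = 64°  [△DHW]
3. ∠DPJ = 64°  [HW∥JP, corresponding at W]

∠DPJ = 64°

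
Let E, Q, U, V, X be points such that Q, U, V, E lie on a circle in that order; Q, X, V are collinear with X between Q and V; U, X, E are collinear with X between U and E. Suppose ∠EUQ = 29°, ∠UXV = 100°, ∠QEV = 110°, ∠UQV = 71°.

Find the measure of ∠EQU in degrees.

1. ∠EVQ = 29°  [same arc QE]
2. ∠EXQ = 100°  [vertical angles at X]
3. ∠EQV = 41°  [△QVE]
4. ∠QEU = 39°  [△QXE]
5. ∠EQU = 112°  [△QUE]

∠EQU = 112°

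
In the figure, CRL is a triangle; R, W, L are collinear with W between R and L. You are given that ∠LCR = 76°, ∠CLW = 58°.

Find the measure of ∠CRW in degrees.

1. ∠CLR = 58°  [W on ray LR]
2. ∠CRL = 46°  [△CRL]
3. ∠CRW = 46°  [W on ray RL]

∠CRW = 46°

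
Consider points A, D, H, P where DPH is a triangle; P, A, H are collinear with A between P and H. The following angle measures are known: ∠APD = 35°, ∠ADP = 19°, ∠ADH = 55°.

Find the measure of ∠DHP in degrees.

∠DHP = 71°

1. ∠DAP = 126°  [△DPA]
2. ∠DAH = 54°  [linear pair at A on PH]
3. ∠AHD = 71°  [△DAH]
4. ∠DHP = 71°  [A on ray HP]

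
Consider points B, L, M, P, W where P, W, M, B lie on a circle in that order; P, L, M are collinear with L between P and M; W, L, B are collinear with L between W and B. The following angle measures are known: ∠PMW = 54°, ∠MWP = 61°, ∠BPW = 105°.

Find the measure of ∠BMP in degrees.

1. ∠PBW = 54°  [same arc PW]
2. ∠BWP = 21°  [△PWB]
3. ∠BMP = 21°  [same arc PB]

∠BMP = 21°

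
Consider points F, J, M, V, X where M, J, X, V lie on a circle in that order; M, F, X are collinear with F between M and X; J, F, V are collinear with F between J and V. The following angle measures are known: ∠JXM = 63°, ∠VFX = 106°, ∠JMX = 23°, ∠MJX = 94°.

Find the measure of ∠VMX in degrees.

∠VMX = 43°

1. ∠JVM = 63°  [same arc MJ]
2. ∠MFV = 74°  [linear pair at F on MX]
3. ∠VMX = 43°  [△MFV]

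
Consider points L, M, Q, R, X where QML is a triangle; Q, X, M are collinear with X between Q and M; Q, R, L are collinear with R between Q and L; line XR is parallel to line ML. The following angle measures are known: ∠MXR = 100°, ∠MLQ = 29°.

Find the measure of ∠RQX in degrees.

1. ∠QXR = 80°  [linear pair at X on QM]
2. ∠QRX = 29°  [XR∥ML, corresponding at R]
3. ∠RQX = 71°  [△QXR]

∠RQX = 71°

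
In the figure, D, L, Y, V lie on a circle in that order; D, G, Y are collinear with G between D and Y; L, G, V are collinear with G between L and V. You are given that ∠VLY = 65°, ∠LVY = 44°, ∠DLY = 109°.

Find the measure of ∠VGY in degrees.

∠VGY = 92°

1. ∠VDY = 65°  [same arc YV]
2. ∠DVY = 71°  [cyclic DLYV, opposite ∠L+∠V]
3. ∠DYV = 44°  [△DYV]
4. ∠VGY = 92°  [△YGV]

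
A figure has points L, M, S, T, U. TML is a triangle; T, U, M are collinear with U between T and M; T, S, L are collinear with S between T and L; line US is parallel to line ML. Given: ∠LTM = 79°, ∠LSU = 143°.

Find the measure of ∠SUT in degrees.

∠SUT = 64°

1. ∠STU = 79°  [U on TM, S on TL]
2. ∠TSU = 37°  [linear pair at S on TL]
3. ∠SUT = 64°  [△TUS]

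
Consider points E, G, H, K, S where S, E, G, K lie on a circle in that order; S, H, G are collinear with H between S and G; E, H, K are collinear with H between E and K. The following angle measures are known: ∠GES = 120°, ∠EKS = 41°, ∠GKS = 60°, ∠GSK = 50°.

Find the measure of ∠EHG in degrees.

∠EHG = 89°

1. ∠EGS = 41°  [same arc SE]
2. ∠GEK = 50°  [same arc GK]
3. ∠EHG = 89°  [△EHG]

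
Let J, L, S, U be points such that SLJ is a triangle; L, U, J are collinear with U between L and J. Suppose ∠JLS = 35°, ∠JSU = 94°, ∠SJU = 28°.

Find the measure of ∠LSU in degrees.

∠LSU = 23°

1. ∠SLU = 35°  [U on ray LJ]
2. ∠JUS = 58°  [△SUJ]
3. ∠LUS = 122°  [linear pair at U on LJ]
4. ∠LSU = 23°  [△SLU]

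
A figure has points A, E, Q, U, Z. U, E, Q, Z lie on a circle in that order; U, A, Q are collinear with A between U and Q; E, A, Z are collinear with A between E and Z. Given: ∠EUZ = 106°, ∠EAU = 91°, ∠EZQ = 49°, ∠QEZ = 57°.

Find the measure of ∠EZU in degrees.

∠EZU = 34°

1. ∠QAZ = 91°  [vertical angles at A]
2. ∠QUZ = 57°  [same arc QZ]
3. ∠UAZ = 89°  [linear pair at A on UQ]
4. ∠EZU = 34°  [△UAZ]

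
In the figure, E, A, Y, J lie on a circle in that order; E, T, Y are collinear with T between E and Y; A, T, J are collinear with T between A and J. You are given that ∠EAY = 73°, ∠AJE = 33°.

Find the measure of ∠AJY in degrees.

∠AJY = 74°

1. ∠AYE = 33°  [same arc EA]
2. ∠AEY = 74°  [△EAY]
3. ∠AJY = 74°  [same arc AY]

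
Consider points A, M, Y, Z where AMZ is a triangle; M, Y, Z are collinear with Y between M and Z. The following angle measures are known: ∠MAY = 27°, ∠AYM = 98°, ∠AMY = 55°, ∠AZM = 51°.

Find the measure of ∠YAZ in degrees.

1. ∠AYZ = 82°  [linear pair at Y on MZ]
2. ∠AZY = 51°  [Y on ray ZM]
3. ∠YAZ = 47°  [△AYZ]

∠YAZ = 47°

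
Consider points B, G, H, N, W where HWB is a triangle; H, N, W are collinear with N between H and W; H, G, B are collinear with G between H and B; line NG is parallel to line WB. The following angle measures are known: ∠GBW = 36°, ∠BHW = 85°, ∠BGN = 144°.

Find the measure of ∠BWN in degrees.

1. ∠HBW = 36°  [G on ray BH]
2. ∠BWH = 59°  [△HWB]
3. ∠BWN = 59°  [N on ray WH]

∠BWN = 59°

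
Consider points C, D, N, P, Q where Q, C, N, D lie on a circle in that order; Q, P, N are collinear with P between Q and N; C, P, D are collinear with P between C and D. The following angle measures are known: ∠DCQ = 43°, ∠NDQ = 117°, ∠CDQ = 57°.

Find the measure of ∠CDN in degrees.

1. ∠DNQ = 43°  [same arc QD]
2. ∠CQD = 80°  [△QCD]
3. ∠DQN = 20°  [△QND]
4. ∠CND = 100°  [cyclic QCND, opposite ∠Q+∠N]
5. ∠DCN = 20°  [same arc ND]
6. ∠CDN = 60°  [△CND]

∠CDN = 60°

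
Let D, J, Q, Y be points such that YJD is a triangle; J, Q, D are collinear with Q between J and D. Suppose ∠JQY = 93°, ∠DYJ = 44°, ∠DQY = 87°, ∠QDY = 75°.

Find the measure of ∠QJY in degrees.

∠QJY = 61°

1. ∠JDY = 75°  [Q on ray DJ]
2. ∠DJY = 61°  [△YJD]
3. ∠QJY = 61°  [Q on ray JD]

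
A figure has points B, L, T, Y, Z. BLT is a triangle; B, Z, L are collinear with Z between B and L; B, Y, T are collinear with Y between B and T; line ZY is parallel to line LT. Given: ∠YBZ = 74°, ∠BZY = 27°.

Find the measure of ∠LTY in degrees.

∠LTY = 79°

1. ∠BYZ = 79°  [△BZY]
2. ∠TYZ = 101°  [linear pair at Y on BT]
3. ∠LTY = 79°  [ZY∥LT, co-interior at T–Y]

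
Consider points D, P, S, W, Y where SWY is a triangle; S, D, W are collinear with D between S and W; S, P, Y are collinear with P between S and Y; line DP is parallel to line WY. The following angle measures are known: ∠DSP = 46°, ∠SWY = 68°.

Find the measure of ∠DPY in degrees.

1. ∠WSY = 46°  [D on SW, P on SY]
2. ∠SYW = 66°  [△SWY]
3. ∠DPS = 66°  [DP∥WY, corresponding at P]
4. ∠DPY = 114°  [linear pair at P on SY]

∠DPY = 114°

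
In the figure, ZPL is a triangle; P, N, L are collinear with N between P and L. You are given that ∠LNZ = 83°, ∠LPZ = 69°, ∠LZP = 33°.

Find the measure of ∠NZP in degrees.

∠NZP = 14°

1. ∠PNZ = 97°  [linear pair at N on PL]
2. ∠NPZ = 69°  [N on ray PL]
3. ∠NZP = 14°  [△ZPN]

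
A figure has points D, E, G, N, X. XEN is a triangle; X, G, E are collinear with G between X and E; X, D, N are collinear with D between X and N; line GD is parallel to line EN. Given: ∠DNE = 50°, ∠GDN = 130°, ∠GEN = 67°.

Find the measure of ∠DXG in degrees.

1. ∠ENX = 50°  [D on ray NX]
2. ∠NEX = 67°  [G on ray EX]
3. ∠EXN = 63°  [△XEN]
4. ∠DXG = 63°  [G on XE, D on XN]

∠DXG = 63°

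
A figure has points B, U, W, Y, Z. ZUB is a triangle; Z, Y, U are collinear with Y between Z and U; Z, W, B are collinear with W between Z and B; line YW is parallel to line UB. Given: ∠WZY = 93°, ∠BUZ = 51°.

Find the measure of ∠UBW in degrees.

1. ∠BZU = 93°  [Y on ZU, W on ZB]
2. ∠UBZ = 36°  [△ZUB]
3. ∠UBW = 36°  [W on ray BZ]

∠UBW = 36°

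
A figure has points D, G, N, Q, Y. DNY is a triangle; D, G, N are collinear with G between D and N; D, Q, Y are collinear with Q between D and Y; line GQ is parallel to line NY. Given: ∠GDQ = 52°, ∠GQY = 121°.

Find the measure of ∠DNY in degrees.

∠DNY = 69°

1. ∠DQG = 59°  [linear pair at Q on DY]
2. ∠DGQ = 69°  [△DGQ]
3. ∠DNY = 69°  [GQ∥NY, corresponding at G]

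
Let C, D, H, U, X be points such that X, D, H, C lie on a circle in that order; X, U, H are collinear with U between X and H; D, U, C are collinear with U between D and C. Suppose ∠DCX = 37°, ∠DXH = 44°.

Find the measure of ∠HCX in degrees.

∠HCX = 81°

1. ∠DHX = 37°  [same arc XD]
2. ∠HDX = 99°  [△XDH]
3. ∠HCX = 81°  [cyclic XDHC, opposite ∠D+∠C]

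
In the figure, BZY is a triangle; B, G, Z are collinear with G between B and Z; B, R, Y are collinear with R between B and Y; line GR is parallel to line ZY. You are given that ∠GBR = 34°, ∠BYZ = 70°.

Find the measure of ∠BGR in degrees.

∠BGR = 76°

1. ∠YBZ = 34°  [G on BZ, R on BY]
2. ∠BZY = 76°  [△BZY]
3. ∠BGR = 76°  [GR∥ZY, corresponding at G]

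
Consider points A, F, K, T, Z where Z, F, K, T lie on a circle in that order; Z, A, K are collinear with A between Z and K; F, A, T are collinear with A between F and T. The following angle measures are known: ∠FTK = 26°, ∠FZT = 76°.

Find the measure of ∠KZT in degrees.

∠KZT = 50°

1. ∠FKT = 104°  [cyclic ZFKT, opposite ∠Z+∠K]
2. ∠KFT = 50°  [△FKT]
3. ∠KZT = 50°  [same arc KT]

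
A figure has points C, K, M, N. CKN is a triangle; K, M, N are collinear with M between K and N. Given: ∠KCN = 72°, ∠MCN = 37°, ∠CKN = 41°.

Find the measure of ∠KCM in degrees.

1. ∠CNK = 67°  [△CKN]
2. ∠CKM = 41°  [M on ray KN]
3. ∠CNM = 67°  [M on ray NK]
4. ∠CMN = 76°  [△CMN]
5. ∠CMK = 104°  [linear pair at M on KN]
6. ∠KCM = 35°  [△CKM]

∠KCM = 35°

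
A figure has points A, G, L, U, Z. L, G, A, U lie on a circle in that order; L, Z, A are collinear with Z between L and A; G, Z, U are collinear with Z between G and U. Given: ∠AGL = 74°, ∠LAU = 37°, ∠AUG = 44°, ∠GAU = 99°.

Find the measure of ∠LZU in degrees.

∠LZU = 81°

1. ∠AUL = 106°  [cyclic LGAU, opposite ∠G+∠U]
2. ∠LGU = 37°  [same arc LU]
3. ∠ALU = 37°  [△LAU]
4. ∠GLU = 81°  [cyclic LGAU, opposite ∠L+∠A]
5. ∠GUL = 62°  [△LGU]
6. ∠LZU = 81°  [△LZU]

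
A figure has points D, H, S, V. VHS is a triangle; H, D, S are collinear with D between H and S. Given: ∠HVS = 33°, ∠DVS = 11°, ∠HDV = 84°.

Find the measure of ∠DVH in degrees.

1. ∠SDV = 96°  [linear pair at D on HS]
2. ∠DSV = 73°  [△VDS]
3. ∠HSV = 73°  [D on ray SH]
4. ∠SHV = 74°  [△VHS]
5. ∠DHV = 74°  [D on ray HS]
6. ∠DVH = 22°  [△VHD]

∠DVH = 22°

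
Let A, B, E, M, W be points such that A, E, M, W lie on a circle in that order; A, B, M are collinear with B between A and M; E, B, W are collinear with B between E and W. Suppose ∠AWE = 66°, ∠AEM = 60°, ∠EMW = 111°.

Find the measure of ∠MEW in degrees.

∠MEW = 15°

1. ∠AME = 66°  [same arc AE]
2. ∠EAM = 54°  [△AEM]
3. ∠EWM = 54°  [same arc EM]
4. ∠MEW = 15°  [△EMW]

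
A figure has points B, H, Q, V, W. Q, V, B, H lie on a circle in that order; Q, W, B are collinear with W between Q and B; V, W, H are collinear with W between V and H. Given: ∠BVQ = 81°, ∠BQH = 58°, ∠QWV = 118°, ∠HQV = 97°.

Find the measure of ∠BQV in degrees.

∠BQV = 39°

1. ∠BVH = 58°  [same arc BH]
2. ∠HBV = 83°  [cyclic QVBH, opposite ∠Q+∠B]
3. ∠BHV = 39°  [△VBH]
4. ∠BQV = 39°  [same arc VB]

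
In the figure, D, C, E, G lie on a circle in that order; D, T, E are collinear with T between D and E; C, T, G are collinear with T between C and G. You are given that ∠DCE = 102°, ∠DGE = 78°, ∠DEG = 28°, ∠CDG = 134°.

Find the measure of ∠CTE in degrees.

1. ∠EDG = 74°  [△DEG]
2. ∠DCG = 28°  [same arc DG]
3. ∠CGD = 18°  [△DCG]
4. ∠ECG = 74°  [same arc EG]
5. ∠CED = 18°  [same arc DC]
6. ∠CTE = 88°  [△CTE]

∠CTE = 88°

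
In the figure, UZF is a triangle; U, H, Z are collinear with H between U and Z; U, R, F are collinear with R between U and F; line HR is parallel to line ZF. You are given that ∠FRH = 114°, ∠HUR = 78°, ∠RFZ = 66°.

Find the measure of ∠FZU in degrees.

1. ∠HRU = 66°  [linear pair at R on UF]
2. ∠RHU = 36°  [△UHR]
3. ∠FZU = 36°  [HR∥ZF, corresponding at H]

∠FZU = 36°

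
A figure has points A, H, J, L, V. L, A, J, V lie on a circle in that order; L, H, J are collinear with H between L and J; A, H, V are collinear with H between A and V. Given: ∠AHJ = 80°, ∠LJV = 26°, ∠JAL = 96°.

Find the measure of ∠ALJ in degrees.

1. ∠AHL = 100°  [linear pair at H on LJ]
2. ∠LAV = 26°  [same arc LV]
3. ∠ALJ = 54°  [△LHA]

∠ALJ = 54°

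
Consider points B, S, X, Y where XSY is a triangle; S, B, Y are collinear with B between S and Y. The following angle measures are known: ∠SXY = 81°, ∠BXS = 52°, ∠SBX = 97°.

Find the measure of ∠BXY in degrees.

∠BXY = 29°

1. ∠BSX = 31°  [△XSB]
2. ∠XBY = 83°  [linear pair at B on SY]
3. ∠XSY = 31°  [B on ray SY]
4. ∠SYX = 68°  [△XSY]
5. ∠BYX = 68°  [B on ray YS]
6. ∠BXY = 29°  [△XBY]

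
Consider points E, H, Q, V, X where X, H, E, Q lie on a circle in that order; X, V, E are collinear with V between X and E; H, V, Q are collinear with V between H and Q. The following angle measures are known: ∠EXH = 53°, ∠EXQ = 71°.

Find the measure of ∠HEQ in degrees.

1. ∠EQH = 53°  [same arc HE]
2. ∠EHQ = 71°  [same arc EQ]
3. ∠HEQ = 56°  [△HEQ]

∠HEQ = 56°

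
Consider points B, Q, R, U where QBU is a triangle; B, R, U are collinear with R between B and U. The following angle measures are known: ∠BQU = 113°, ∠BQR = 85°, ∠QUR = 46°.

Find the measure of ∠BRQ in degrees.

∠BRQ = 74°

1. ∠BUQ = 46°  [R on ray UB]
2. ∠QBU = 21°  [△QBU]
3. ∠QBR = 21°  [R on ray BU]
4. ∠BRQ = 74°  [△QBR]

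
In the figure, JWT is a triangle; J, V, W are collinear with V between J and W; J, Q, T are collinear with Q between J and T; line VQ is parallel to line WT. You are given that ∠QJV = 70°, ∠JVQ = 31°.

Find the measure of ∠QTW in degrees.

1. ∠JQV = 79°  [△JVQ]
2. ∠TQV = 101°  [linear pair at Q on JT]
3. ∠QTW = 79°  [VQ∥WT, co-interior at T–Q]

∠QTW = 79°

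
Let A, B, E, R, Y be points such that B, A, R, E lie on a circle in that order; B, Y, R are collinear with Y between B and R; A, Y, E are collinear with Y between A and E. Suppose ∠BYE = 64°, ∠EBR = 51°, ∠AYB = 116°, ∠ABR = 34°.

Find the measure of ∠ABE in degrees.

1. ∠AEB = 65°  [△BYE]
2. ∠BAE = 30°  [△BYA]
3. ∠ABE = 85°  [△BAE]

∠ABE = 85°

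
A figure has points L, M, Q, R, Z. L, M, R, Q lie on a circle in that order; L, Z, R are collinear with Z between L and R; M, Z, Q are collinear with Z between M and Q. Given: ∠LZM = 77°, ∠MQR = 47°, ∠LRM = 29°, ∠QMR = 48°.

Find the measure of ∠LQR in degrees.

1. ∠QZR = 77°  [vertical angles at Z]
2. ∠LRQ = 56°  [△RZQ]
3. ∠QLR = 48°  [same arc RQ]
4. ∠LQR = 76°  [△LRQ]

∠LQR = 76°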